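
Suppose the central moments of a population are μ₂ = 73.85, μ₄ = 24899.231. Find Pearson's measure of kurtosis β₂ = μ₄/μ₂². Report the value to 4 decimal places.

4.5655

μ₂² = 73.85² = 5453.82250
μ₄/μ₂² = 24899.231 / 5453.82250 = 4.56546
β₂ ≈ 4.5655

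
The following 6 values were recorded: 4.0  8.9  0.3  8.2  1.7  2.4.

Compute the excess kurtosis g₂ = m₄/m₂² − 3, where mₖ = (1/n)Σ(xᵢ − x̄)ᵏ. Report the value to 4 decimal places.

x̄ = 4.2500
Σ(xᵢ − x̄)² = 62.8150 ⇒ m₂ = 10.46917
Σ(xᵢ − x̄)⁴ = 1008.4084 ⇒ m₄ = 168.06807
m₂² = 109.60345
g₂ = m₄/m₂² − 3 = 1.53342 − 3 ≈ -1.4666

-1.4666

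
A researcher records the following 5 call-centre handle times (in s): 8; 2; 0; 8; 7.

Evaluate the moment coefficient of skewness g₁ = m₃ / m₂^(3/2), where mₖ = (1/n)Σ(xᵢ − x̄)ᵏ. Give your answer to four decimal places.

-0.4802

x̄ = (8 + 2 + 0 + 8 + 7) / 5 = 5.0000
deviations (xᵢ − x̄): 3.0000, -3.0000, -5.0000, 3.0000, 2.0000
Σ(xᵢ − x̄)² = 56.0000 ⇒ m₂ = 56.0000/5 = 11.20000
Σ(xᵢ − x̄)³ = -90.0000 ⇒ m₃ = -90.0000/5 = -18.00000
m₂^(3/2) = 11.20000^(1.5) = 37.48237
g₁ = m₃ / m₂^(3/2) = -18.00000 / 37.48237 ≈ -0.4802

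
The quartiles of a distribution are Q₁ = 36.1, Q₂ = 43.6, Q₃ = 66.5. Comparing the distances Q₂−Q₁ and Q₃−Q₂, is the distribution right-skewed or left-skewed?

right-skewed

Q₂ − Q₁ = 7.5;  Q₃ − Q₂ = 22.9
Q₃ − Q₂ > Q₂ − Q₁ ⇒ the upper half is more spread out ⇒ right-skewed.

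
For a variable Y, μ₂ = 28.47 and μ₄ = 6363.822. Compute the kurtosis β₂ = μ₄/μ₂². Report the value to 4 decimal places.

μ₂² = 28.47² = 810.54090
μ₄/μ₂² = 6363.822 / 810.54090 = 7.85133
β₂ ≈ 7.8513

7.8513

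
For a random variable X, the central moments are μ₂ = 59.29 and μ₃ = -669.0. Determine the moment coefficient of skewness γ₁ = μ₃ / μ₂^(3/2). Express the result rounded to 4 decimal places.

σ = √μ₂ = √59.29 = 7.70000
σ³ = μ₂^(3/2) = 456.53300
γ₁ = μ₃/σ³ = -669.0 / 456.53300 ≈ -1.4654

-1.4654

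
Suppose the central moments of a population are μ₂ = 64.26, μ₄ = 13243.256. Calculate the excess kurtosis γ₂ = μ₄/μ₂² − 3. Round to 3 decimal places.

0.207

μ₂² = 64.26² = 4129.34760
μ₄/μ₂² = 13243.256 / 4129.34760 = 3.20711
γ₂ = 3.20711 − 3 ≈ 0.207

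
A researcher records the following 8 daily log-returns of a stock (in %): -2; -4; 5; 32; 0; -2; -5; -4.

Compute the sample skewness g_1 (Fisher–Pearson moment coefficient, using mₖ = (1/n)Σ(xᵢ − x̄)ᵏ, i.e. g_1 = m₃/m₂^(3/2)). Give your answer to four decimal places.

1.9982

x̄ = (-2 - 4 + 5 + 32 + 0 - 2 - 5 - 4) / 8 = 2.5000
deviations (xᵢ − x̄): -4.5000, -6.5000, 2.5000, 29.5000, -2.5000, -4.5000, -7.5000, -6.5000
Σ(xᵢ − x̄)² = 1064.0000 ⇒ m₂ = 1064.0000/8 = 133.00000
Σ(xᵢ − x̄)³ = 24519.0000 ⇒ m₃ = 24519.0000/8 = 3064.87500
m₂^(3/2) = 133.00000^(1.5) = 1533.83083
g_1 = m₃ / m₂^(3/2) = 3064.87500 / 1533.83083 ≈ 1.9982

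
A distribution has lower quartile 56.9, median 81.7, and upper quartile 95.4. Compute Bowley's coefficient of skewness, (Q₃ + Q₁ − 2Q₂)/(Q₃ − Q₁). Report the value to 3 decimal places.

numerator: Q₃ + Q₁ − 2Q₂ = 95.4 + 56.9 − 2×81.7 = -11.1000
denominator: Q₃ − Q₁ = 95.4 − 56.9 = 38.5000
Bowley skewness = -11.1000 / 38.5000 ≈ -0.288

-0.288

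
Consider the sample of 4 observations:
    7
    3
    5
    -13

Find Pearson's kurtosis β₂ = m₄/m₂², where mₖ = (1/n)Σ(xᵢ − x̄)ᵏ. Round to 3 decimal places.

x̄ = 0.5000
Σ(xᵢ − x̄)² = 251.0000 ⇒ m₂ = 62.75000
Σ(xᵢ − x̄)⁴ = 35449.2500 ⇒ m₄ = 8862.31250
m₂² = 3937.56250
β₂ = m₄/m₂² = 8862.31250 / 3937.56250 ≈ 2.251

2.251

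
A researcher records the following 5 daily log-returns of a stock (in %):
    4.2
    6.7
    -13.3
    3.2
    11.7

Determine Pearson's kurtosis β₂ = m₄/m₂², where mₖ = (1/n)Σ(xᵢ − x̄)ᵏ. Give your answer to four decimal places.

2.7648

x̄ = 2.5000
Σ(xᵢ − x̄)² = 355.3000 ⇒ m₂ = 71.06000
Σ(xᵢ − x̄)⁴ = 69803.8210 ⇒ m₄ = 13960.76420
m₂² = 5049.52360
β₂ = m₄/m₂² = 13960.76420 / 5049.52360 ≈ 2.7648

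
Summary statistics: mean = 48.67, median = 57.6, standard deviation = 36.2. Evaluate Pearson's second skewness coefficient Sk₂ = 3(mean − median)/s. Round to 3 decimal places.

-0.740

Sk₂ = 3(48.67 − 57.6) / 36.2 = 3 × -8.9300 / 36.2
    = -26.7900 / 36.2 ≈ -0.740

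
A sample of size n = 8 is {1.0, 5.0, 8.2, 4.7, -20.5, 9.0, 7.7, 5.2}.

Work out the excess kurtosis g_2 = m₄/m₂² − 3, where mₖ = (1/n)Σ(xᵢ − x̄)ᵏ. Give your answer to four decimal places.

x̄ = 2.5375
Σ(xᵢ − x̄)² = 651.3988 ⇒ m₂ = 81.42484
Σ(xᵢ − x̄)⁴ = 285267.6141 ⇒ m₄ = 35658.45176
m₂² = 6630.00518
g_2 = m₄/m₂² − 3 = 5.37834 − 3 ≈ 2.3783

2.3783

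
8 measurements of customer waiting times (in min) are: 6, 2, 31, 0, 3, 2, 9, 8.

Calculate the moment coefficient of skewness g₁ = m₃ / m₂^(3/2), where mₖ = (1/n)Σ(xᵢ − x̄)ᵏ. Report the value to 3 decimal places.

1.837

x̄ = (6 + 2 + 31 + 0 + 3 + 2 + 9 + 8) / 8 = 7.6250
deviations (xᵢ − x̄): -1.6250, -5.6250, 23.3750, -7.6250, -4.6250, -5.6250, 1.3750, 0.3750
Σ(xᵢ − x̄)² = 693.8750 ⇒ m₂ = 693.8750/8 = 86.73438
Σ(xᵢ − x̄)³ = 11872.0313 ⇒ m₃ = 11872.0313/8 = 1484.00391
m₂^(3/2) = 86.73438^(1.5) = 807.76844
g₁ = m₃ / m₂^(3/2) = 1484.00391 / 807.76844 ≈ 1.837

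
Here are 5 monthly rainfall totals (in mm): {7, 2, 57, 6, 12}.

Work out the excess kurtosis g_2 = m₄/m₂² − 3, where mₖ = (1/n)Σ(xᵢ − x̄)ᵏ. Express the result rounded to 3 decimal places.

x̄ = 16.8000
Σ(xᵢ − x̄)² = 2070.8000 ⇒ m₂ = 414.16000
Σ(xᵢ − x̄)⁴ = 2682923.2160 ⇒ m₄ = 536584.64320
m₂² = 171528.50560
g_2 = m₄/m₂² − 3 = 3.12825 − 3 ≈ 0.128

0.128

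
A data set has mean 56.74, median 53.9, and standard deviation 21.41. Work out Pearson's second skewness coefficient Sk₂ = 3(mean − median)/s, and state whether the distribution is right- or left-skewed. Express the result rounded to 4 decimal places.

0.3979, right-skewed

Sk₂ = 3(56.74 − 53.9) / 21.41 = 3 × 2.8400 / 21.41
    = 8.5200 / 21.41 ≈ 0.3979
Sk₂ > 0 ⇒ mean > median ⇒ right-skewed (positive skew).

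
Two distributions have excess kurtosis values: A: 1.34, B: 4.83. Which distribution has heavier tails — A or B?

B

Higher excess kurtosis ⇒ heavier tails relative to the normal distribution.
1.34 vs 4.83: the larger is 4.83, so B has heavier tails.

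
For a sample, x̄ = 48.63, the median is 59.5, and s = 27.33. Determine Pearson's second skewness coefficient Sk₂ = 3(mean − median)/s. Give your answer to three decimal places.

Sk₂ = 3(48.63 − 59.5) / 27.33 = 3 × -10.8700 / 27.33
    = -32.6100 / 27.33 ≈ -1.193

-1.193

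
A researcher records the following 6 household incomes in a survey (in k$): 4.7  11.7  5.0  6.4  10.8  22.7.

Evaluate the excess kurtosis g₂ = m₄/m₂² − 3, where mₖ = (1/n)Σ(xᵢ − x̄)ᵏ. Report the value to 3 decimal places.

-0.047

x̄ = 10.2167
Σ(xᵢ − x̄)² = 230.5883 ⇒ m₂ = 38.43139
Σ(xᵢ − x̄)⁴ = 26168.0525 ⇒ m₄ = 4361.34209
m₂² = 1476.97165
g₂ = m₄/m₂² − 3 = 2.95289 − 3 ≈ -0.047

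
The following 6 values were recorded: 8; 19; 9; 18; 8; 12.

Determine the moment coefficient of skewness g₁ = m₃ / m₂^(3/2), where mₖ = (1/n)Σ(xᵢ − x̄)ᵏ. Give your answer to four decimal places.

0.4861

x̄ = (8 + 19 + 9 + 18 + 8 + 12) / 6 = 12.3333
deviations (xᵢ − x̄): -4.3333, 6.6667, -3.3333, 5.6667, -4.3333, -0.3333
Σ(xᵢ − x̄)² = 125.3333 ⇒ m₂ = 125.3333/6 = 20.88889
Σ(xᵢ − x̄)³ = 278.4444 ⇒ m₃ = 278.4444/6 = 46.40741
m₂^(3/2) = 20.88889^(1.5) = 95.47134
g₁ = m₃ / m₂^(3/2) = 46.40741 / 95.47134 ≈ 0.4861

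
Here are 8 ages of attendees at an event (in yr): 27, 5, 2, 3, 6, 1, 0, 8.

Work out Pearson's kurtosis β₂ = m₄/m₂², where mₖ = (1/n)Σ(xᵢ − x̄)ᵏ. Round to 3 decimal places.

5.123

x̄ = 6.5000
Σ(xᵢ − x̄)² = 530.0000 ⇒ m₂ = 66.25000
Σ(xᵢ − x̄)⁴ = 179880.5000 ⇒ m₄ = 22485.06250
m₂² = 4389.06250
β₂ = m₄/m₂² = 22485.06250 / 4389.06250 ≈ 5.123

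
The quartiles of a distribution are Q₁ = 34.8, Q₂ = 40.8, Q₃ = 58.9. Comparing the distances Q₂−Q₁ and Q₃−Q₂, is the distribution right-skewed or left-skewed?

right-skewed

Q₂ − Q₁ = 6.0;  Q₃ − Q₂ = 18.1
Q₃ − Q₂ > Q₂ − Q₁ ⇒ the upper half is more spread out ⇒ right-skewed.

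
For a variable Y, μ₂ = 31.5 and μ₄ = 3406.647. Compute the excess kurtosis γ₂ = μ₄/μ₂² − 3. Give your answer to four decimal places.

μ₂² = 31.5² = 992.25000
μ₄/μ₂² = 3406.647 / 992.25000 = 3.43325
γ₂ = 3.43325 − 3 ≈ 0.4333

0.4333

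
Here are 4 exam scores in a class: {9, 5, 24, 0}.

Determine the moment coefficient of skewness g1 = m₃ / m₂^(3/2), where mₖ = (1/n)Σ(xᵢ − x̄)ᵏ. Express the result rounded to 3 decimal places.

x̄ = (9 + 5 + 24 + 0) / 4 = 9.5000
deviations (xᵢ − x̄): -0.5000, -4.5000, 14.5000, -9.5000
Σ(xᵢ − x̄)² = 321.0000 ⇒ m₂ = 321.0000/4 = 80.25000
Σ(xᵢ − x̄)³ = 2100.0000 ⇒ m₃ = 2100.0000/4 = 525.00000
m₂^(3/2) = 80.25000^(1.5) = 718.89847
g1 = m₃ / m₂^(3/2) = 525.00000 / 718.89847 ≈ 0.730

0.730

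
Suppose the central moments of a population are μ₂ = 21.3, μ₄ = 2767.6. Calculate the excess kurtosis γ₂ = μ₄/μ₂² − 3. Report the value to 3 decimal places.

3.100

μ₂² = 21.3² = 453.69000
μ₄/μ₂² = 2767.6 / 453.69000 = 6.10020
γ₂ = 6.10020 − 3 ≈ 3.100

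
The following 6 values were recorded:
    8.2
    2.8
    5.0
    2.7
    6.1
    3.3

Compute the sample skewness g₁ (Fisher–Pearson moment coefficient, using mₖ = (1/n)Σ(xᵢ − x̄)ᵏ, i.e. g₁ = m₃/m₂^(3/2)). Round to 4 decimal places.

x̄ = (8.2 + 2.8 + 5.0 + 2.7 + 6.1 + 3.3) / 6 = 4.6833
deviations (xᵢ − x̄): 3.5167, -1.8833, 0.3167, -1.9833, 1.4167, -1.3833
Σ(xᵢ − x̄)² = 23.8683 ⇒ m₂ = 23.8683/6 = 3.97806
Σ(xᵢ − x̄)³ = 29.2364 ⇒ m₃ = 29.2364/6 = 4.87274
m₂^(3/2) = 3.97806^(1.5) = 7.93426
g₁ = m₃ / m₂^(3/2) = 4.87274 / 7.93426 ≈ 0.6141

0.6141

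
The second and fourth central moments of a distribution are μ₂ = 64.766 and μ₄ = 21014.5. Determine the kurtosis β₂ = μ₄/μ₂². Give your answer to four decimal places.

5.0099

μ₂² = 64.766² = 4194.63476
μ₄/μ₂² = 21014.5 / 4194.63476 = 5.00985
β₂ ≈ 5.0099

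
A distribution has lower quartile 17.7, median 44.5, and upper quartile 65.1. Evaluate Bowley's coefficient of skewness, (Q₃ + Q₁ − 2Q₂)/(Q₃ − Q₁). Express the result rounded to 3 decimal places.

-0.131

numerator: Q₃ + Q₁ − 2Q₂ = 65.1 + 17.7 − 2×44.5 = -6.2000
denominator: Q₃ − Q₁ = 65.1 − 17.7 = 47.4000
Bowley skewness = -6.2000 / 47.4000 ≈ -0.131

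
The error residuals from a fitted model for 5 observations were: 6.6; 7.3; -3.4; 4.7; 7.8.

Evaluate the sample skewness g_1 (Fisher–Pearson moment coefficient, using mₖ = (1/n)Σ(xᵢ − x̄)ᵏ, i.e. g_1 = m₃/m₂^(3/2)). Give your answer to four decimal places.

-1.2762

x̄ = (6.6 + 7.3 - 3.4 + 4.7 + 7.8) / 5 = 4.6000
deviations (xᵢ − x̄): 2.0000, 2.7000, -8.0000, 0.1000, 3.2000
Σ(xᵢ − x̄)² = 85.5400 ⇒ m₂ = 85.5400/5 = 17.10800
Σ(xᵢ − x̄)³ = -451.5480 ⇒ m₃ = -451.5480/5 = -90.30960
m₂^(3/2) = 17.10800^(1.5) = 70.76180
g_1 = m₃ / m₂^(3/2) = -90.30960 / 70.76180 ≈ -1.2762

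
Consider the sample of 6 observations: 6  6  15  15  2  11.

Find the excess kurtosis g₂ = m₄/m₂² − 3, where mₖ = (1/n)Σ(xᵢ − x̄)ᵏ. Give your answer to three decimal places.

x̄ = 9.1667
Σ(xᵢ − x̄)² = 142.8333 ⇒ m₂ = 23.80556
Σ(xᵢ − x̄)⁴ = 5166.1528 ⇒ m₄ = 861.02546
m₂² = 566.70448
g₂ = m₄/m₂² − 3 = 1.51936 − 3 ≈ -1.481

-1.481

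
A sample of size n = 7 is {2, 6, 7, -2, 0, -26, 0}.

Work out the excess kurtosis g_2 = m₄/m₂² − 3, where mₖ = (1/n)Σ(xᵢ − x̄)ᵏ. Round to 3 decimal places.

x̄ = -1.8571
Σ(xᵢ − x̄)² = 744.8571 ⇒ m₂ = 106.40816
Σ(xᵢ − x̄)⁴ = 349956.7872 ⇒ m₄ = 49993.82674
m₂² = 11322.69721
g_2 = m₄/m₂² − 3 = 4.41536 − 3 ≈ 1.415

1.415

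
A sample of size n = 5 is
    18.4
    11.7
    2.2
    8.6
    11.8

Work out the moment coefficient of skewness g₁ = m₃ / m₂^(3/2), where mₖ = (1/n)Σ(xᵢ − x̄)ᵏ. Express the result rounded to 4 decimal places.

-0.1355

x̄ = (18.4 + 11.7 + 2.2 + 8.6 + 11.8) / 5 = 10.5400
deviations (xᵢ − x̄): 7.8600, 1.1600, -8.3400, -1.9400, 1.2600
Σ(xᵢ − x̄)² = 138.0320 ⇒ m₂ = 138.0320/5 = 27.60640
Σ(xᵢ − x̄)³ = -98.2462 ⇒ m₃ = -98.2462/5 = -19.64923
m₂^(3/2) = 27.60640^(1.5) = 145.04898
g₁ = m₃ / m₂^(3/2) = -19.64923 / 145.04898 ≈ -0.1355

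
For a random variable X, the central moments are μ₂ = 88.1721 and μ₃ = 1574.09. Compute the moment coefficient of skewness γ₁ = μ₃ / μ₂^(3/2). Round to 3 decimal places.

σ = √μ₂ = √88.1721 = 9.39000
σ³ = μ₂^(3/2) = 827.93602
γ₁ = μ₃/σ³ = 1574.09 / 827.93602 ≈ 1.901

1.901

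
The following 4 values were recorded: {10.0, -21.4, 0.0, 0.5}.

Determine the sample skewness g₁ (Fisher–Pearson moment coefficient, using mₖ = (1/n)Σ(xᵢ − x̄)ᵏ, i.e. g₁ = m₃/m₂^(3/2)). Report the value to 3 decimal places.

x̄ = (10.0 - 21.4 + 0.0 + 0.5) / 4 = -2.7250
deviations (xᵢ − x̄): 12.7250, -18.6750, 2.7250, 3.2250
Σ(xᵢ − x̄)² = 528.5075 ⇒ m₂ = 528.5075/4 = 132.12687
Σ(xᵢ − x̄)³ = -4398.7309 ⇒ m₃ = -4398.7309/4 = -1099.68272
m₂^(3/2) = 132.12687^(1.5) = 1518.75159
g₁ = m₃ / m₂^(3/2) = -1099.68272 / 1518.75159 ≈ -0.724

-0.724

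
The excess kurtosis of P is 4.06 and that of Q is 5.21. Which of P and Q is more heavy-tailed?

Higher excess kurtosis ⇒ heavier tails relative to the normal distribution.
4.06 vs 5.21: the larger is 5.21, so Q has heavier tails.

Q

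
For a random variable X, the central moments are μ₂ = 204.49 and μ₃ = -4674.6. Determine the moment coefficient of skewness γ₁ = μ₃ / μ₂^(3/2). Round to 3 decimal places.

-1.599

σ = √μ₂ = √204.49 = 14.30000
σ³ = μ₂^(3/2) = 2924.20700
γ₁ = μ₃/σ³ = -4674.6 / 2924.20700 ≈ -1.599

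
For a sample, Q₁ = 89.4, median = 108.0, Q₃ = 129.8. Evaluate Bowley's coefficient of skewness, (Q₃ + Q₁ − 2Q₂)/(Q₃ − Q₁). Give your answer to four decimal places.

numerator: Q₃ + Q₁ − 2Q₂ = 129.8 + 89.4 − 2×108.0 = 3.2000
denominator: Q₃ − Q₁ = 129.8 − 89.4 = 40.4000
Bowley skewness = 3.2000 / 40.4000 ≈ 0.0792

0.0792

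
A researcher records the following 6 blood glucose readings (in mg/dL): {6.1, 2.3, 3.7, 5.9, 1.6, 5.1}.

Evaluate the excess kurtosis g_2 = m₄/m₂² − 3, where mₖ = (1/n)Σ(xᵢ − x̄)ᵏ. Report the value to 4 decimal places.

-1.5457

x̄ = 4.1167
Σ(xᵢ − x̄)² = 17.8883 ⇒ m₂ = 2.98139
Σ(xᵢ − x̄)⁴ = 77.5590 ⇒ m₄ = 12.92651
m₂² = 8.88868
g_2 = m₄/m₂² − 3 = 1.45427 − 3 ≈ -1.5457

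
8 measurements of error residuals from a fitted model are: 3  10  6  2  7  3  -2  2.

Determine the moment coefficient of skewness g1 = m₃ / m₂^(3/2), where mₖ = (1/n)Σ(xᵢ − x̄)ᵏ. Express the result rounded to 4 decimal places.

0.1610

x̄ = (3 + 10 + 6 + 2 + 7 + 3 - 2 + 2) / 8 = 3.8750
deviations (xᵢ − x̄): -0.8750, 6.1250, 2.1250, -1.8750, 3.1250, -0.8750, -5.8750, -1.8750
Σ(xᵢ − x̄)² = 94.8750 ⇒ m₂ = 94.8750/8 = 11.85938
Σ(xᵢ − x̄)³ = 52.5938 ⇒ m₃ = 52.5938/8 = 6.57422
m₂^(3/2) = 11.85938^(1.5) = 40.84066
g1 = m₃ / m₂^(3/2) = 6.57422 / 40.84066 ≈ 0.1610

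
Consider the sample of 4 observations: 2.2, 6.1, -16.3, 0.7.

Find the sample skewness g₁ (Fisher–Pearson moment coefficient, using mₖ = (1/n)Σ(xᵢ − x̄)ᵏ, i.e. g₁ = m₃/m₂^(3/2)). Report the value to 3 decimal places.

x̄ = (2.2 + 6.1 - 16.3 + 0.7) / 4 = -1.8250
deviations (xᵢ − x̄): 4.0250, 7.9250, -14.4750, 2.5250
Σ(xᵢ − x̄)² = 294.9075 ⇒ m₂ = 294.9075/4 = 73.72688
Σ(xᵢ − x̄)³ = -2453.8429 ⇒ m₃ = -2453.8429/4 = -613.46072
m₂^(3/2) = 73.72688^(1.5) = 633.05106
g₁ = m₃ / m₂^(3/2) = -613.46072 / 633.05106 ≈ -0.969

-0.969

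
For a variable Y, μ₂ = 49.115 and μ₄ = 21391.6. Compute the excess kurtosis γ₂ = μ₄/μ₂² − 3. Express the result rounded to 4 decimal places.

5.8678

μ₂² = 49.115² = 2412.28323
μ₄/μ₂² = 21391.6 / 2412.28323 = 8.86778
γ₂ = 8.86778 − 3 ≈ 5.8678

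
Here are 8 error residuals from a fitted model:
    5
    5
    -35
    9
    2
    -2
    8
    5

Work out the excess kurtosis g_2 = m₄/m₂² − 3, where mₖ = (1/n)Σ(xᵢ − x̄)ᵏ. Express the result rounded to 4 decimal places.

x̄ = -0.3750
Σ(xᵢ − x̄)² = 1451.8750 ⇒ m₂ = 181.48438
Σ(xᵢ − x̄)⁴ = 1452525.9941 ⇒ m₄ = 181565.74927
m₂² = 32936.57837
g_2 = m₄/m₂² − 3 = 5.51259 − 3 ≈ 2.5126

2.5126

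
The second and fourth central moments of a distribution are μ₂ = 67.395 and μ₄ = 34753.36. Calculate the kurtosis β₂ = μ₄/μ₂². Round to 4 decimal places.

μ₂² = 67.395² = 4542.08602
μ₄/μ₂² = 34753.36 / 4542.08602 = 7.65141
β₂ ≈ 7.6514

7.6514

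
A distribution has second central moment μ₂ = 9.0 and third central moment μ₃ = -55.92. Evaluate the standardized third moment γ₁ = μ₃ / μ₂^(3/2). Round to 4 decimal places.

σ = √μ₂ = √9.0 = 3.00000
σ³ = μ₂^(3/2) = 27.00000
γ₁ = μ₃/σ³ = -55.92 / 27.00000 ≈ -2.0711

-2.0711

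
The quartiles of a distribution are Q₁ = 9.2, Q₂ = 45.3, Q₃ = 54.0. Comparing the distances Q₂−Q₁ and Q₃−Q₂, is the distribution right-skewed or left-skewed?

Q₂ − Q₁ = 36.1;  Q₃ − Q₂ = 8.7
Q₂ − Q₁ > Q₃ − Q₂ ⇒ the lower half is more spread out ⇒ left-skewed.

left-skewed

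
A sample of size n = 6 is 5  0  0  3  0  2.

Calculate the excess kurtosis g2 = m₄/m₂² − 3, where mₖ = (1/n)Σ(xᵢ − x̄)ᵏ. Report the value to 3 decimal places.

-1.025

x̄ = 1.6667
Σ(xᵢ − x̄)² = 21.3333 ⇒ m₂ = 3.55556
Σ(xᵢ − x̄)⁴ = 149.7778 ⇒ m₄ = 24.96296
m₂² = 12.64198
g2 = m₄/m₂² − 3 = 1.97461 − 3 ≈ -1.025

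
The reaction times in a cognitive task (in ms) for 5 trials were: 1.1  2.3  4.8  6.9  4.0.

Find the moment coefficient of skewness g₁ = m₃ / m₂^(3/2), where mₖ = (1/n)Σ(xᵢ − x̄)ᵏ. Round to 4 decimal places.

x̄ = (1.1 + 2.3 + 4.8 + 6.9 + 4.0) / 5 = 3.8200
deviations (xᵢ − x̄): -2.7200, -1.5200, 0.9800, 3.0800, 0.1800
Σ(xᵢ − x̄)² = 20.1880 ⇒ m₂ = 20.1880/5 = 4.03760
Σ(xᵢ − x̄)³ = 6.5297 ⇒ m₃ = 6.5297/5 = 1.30594
m₂^(3/2) = 4.03760^(1.5) = 8.11306
g₁ = m₃ / m₂^(3/2) = 1.30594 / 8.11306 ≈ 0.1610

0.1610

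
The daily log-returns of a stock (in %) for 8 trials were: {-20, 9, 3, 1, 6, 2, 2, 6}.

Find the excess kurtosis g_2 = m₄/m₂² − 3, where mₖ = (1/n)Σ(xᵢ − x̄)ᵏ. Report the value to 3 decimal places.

x̄ = 1.1250
Σ(xᵢ − x̄)² = 560.8750 ⇒ m₂ = 70.10938
Σ(xᵢ − x̄)⁴ = 204142.0879 ⇒ m₄ = 25517.76099
m₂² = 4915.32446
g_2 = m₄/m₂² − 3 = 5.19147 − 3 ≈ 2.191

2.191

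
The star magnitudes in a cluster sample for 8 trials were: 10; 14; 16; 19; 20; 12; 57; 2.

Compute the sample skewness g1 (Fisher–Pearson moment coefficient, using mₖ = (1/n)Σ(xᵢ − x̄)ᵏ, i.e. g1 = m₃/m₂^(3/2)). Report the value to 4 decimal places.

x̄ = (10 + 14 + 16 + 19 + 20 + 12 + 57 + 2) / 8 = 18.7500
deviations (xᵢ − x̄): -8.7500, -4.7500, -2.7500, 0.2500, 1.2500, -6.7500, 38.2500, -16.7500
Σ(xᵢ − x̄)² = 1897.5000 ⇒ m₂ = 1897.5000/8 = 237.18750
Σ(xᵢ − x̄)³ = 50159.2500 ⇒ m₃ = 50159.2500/8 = 6269.90625
m₂^(3/2) = 237.18750^(1.5) = 3652.89927
g1 = m₃ / m₂^(3/2) = 6269.90625 / 3652.89927 ≈ 1.7164

1.7164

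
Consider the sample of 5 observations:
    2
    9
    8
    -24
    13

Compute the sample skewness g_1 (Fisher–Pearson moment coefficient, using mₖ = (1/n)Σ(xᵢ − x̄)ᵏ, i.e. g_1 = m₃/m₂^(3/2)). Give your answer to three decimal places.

-1.250

x̄ = (2 + 9 + 8 - 24 + 13) / 5 = 1.6000
deviations (xᵢ − x̄): 0.4000, 7.4000, 6.4000, -25.6000, 11.4000
Σ(xᵢ − x̄)² = 881.2000 ⇒ m₂ = 881.2000/5 = 176.24000
Σ(xᵢ − x̄)³ = -14628.2400 ⇒ m₃ = -14628.2400/5 = -2925.64800
m₂^(3/2) = 176.24000^(1.5) = 2339.68142
g_1 = m₃ / m₂^(3/2) = -2925.64800 / 2339.68142 ≈ -1.250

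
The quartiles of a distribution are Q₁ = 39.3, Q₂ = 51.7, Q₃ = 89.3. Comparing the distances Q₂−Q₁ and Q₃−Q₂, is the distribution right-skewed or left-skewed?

Q₂ − Q₁ = 12.4;  Q₃ − Q₂ = 37.6
Q₃ − Q₂ > Q₂ − Q₁ ⇒ the upper half is more spread out ⇒ right-skewed.

right-skewed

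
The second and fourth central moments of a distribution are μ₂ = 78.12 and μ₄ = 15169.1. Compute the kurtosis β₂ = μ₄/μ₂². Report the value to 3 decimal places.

μ₂² = 78.12² = 6102.73440
μ₄/μ₂² = 15169.1 / 6102.73440 = 2.48562
β₂ ≈ 2.486

2.486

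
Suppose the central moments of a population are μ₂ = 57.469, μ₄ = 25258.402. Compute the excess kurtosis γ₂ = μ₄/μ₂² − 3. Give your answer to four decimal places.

μ₂² = 57.469² = 3302.68596
μ₄/μ₂² = 25258.402 / 3302.68596 = 7.64784
γ₂ = 7.64784 − 3 ≈ 4.6478

4.6478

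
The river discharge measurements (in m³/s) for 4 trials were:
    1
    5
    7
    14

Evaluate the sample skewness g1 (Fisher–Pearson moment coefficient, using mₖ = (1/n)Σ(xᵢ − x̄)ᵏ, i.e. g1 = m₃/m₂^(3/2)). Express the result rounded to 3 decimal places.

x̄ = (1 + 5 + 7 + 14) / 4 = 6.7500
deviations (xᵢ − x̄): -5.7500, -1.7500, 0.2500, 7.2500
Σ(xᵢ − x̄)² = 88.7500 ⇒ m₂ = 88.7500/4 = 22.18750
Σ(xᵢ − x̄)³ = 185.6250 ⇒ m₃ = 185.6250/4 = 46.40625
m₂^(3/2) = 22.18750^(1.5) = 104.51113
g1 = m₃ / m₂^(3/2) = 46.40625 / 104.51113 ≈ 0.444

0.444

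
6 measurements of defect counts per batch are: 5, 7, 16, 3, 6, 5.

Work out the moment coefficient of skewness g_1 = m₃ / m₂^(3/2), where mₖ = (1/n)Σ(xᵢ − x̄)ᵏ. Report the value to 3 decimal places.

x̄ = (5 + 7 + 16 + 3 + 6 + 5) / 6 = 7.0000
deviations (xᵢ − x̄): -2.0000, 0.0000, 9.0000, -4.0000, -1.0000, -2.0000
Σ(xᵢ − x̄)² = 106.0000 ⇒ m₂ = 106.0000/6 = 17.66667
Σ(xᵢ − x̄)³ = 648.0000 ⇒ m₃ = 648.0000/6 = 108.00000
m₂^(3/2) = 17.66667^(1.5) = 74.25606
g_1 = m₃ / m₂^(3/2) = 108.00000 / 74.25606 ≈ 1.454

1.454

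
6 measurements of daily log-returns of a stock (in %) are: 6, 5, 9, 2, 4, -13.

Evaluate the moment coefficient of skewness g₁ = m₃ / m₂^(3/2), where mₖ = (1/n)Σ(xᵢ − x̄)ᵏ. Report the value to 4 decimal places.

-1.4337

x̄ = (6 + 5 + 9 + 2 + 4 - 13) / 6 = 2.1667
deviations (xᵢ − x̄): 3.8333, 2.8333, 6.8333, -0.1667, 1.8333, -15.1667
Σ(xᵢ − x̄)² = 302.8333 ⇒ m₂ = 302.8333/6 = 50.47222
Σ(xᵢ − x̄)³ = -3084.4444 ⇒ m₃ = -3084.4444/6 = -514.07407
m₂^(3/2) = 50.47222^(1.5) = 358.57387
g₁ = m₃ / m₂^(3/2) = -514.07407 / 358.57387 ≈ -1.4337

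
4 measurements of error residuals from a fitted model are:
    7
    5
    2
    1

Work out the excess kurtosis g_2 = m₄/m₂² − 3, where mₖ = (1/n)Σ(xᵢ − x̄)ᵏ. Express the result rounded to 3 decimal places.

x̄ = 3.7500
Σ(xᵢ − x̄)² = 22.7500 ⇒ m₂ = 5.68750
Σ(xᵢ − x̄)⁴ = 180.5781 ⇒ m₄ = 45.14453
m₂² = 32.34766
g_2 = m₄/m₂² − 3 = 1.39560 − 3 ≈ -1.604

-1.604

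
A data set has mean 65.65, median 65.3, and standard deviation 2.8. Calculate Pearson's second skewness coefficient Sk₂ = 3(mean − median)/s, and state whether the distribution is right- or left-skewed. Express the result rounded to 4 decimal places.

Sk₂ = 3(65.65 − 65.3) / 2.8 = 3 × 0.3500 / 2.8
    = 1.0500 / 2.8 ≈ 0.3750
Sk₂ > 0 ⇒ mean > median ⇒ right-skewed (positive skew).

0.3750, right-skewed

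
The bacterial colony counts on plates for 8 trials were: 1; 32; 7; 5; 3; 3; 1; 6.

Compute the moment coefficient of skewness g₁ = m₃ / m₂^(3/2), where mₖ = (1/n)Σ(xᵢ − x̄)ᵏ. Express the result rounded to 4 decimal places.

x̄ = (1 + 32 + 7 + 5 + 3 + 3 + 1 + 6) / 8 = 7.2500
deviations (xᵢ − x̄): -6.2500, 24.7500, -0.2500, -2.2500, -4.2500, -4.2500, -6.2500, -1.2500
Σ(xᵢ − x̄)² = 733.5000 ⇒ m₂ = 733.5000/8 = 91.68750
Σ(xᵢ − x̄)³ = 14505.7500 ⇒ m₃ = 14505.7500/8 = 1813.21875
m₂^(3/2) = 91.68750^(1.5) = 877.94073
g₁ = m₃ / m₂^(3/2) = 1813.21875 / 877.94073 ≈ 2.0653

2.0653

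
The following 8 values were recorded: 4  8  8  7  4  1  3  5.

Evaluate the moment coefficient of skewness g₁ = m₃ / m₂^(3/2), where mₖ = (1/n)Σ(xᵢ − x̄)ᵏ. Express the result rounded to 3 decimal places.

-0.116

x̄ = (4 + 8 + 8 + 7 + 4 + 1 + 3 + 5) / 8 = 5.0000
deviations (xᵢ − x̄): -1.0000, 3.0000, 3.0000, 2.0000, -1.0000, -4.0000, -2.0000, 0.0000
Σ(xᵢ − x̄)² = 44.0000 ⇒ m₂ = 44.0000/8 = 5.50000
Σ(xᵢ − x̄)³ = -12.0000 ⇒ m₃ = -12.0000/8 = -1.50000
m₂^(3/2) = 5.50000^(1.5) = 12.89864
g₁ = m₃ / m₂^(3/2) = -1.50000 / 12.89864 ≈ -0.116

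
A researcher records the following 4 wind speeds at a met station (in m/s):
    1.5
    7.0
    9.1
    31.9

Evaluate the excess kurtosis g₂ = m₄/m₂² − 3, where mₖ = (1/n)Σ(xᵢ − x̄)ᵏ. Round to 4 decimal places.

x̄ = 12.3750
Σ(xᵢ − x̄)² = 539.1075 ⇒ m₂ = 134.77687
Σ(xᵢ − x̄)⁴ = 160269.4425 ⇒ m₄ = 40067.36061
m₂² = 18164.80603
g₂ = m₄/m₂² − 3 = 2.20577 − 3 ≈ -0.7942

-0.7942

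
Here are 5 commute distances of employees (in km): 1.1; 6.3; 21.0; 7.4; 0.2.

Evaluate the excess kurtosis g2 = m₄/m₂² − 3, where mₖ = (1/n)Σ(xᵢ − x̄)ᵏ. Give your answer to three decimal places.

-0.399

x̄ = 7.2000
Σ(xᵢ − x̄)² = 277.5000 ⇒ m₂ = 55.50000
Σ(xᵢ − x̄)⁴ = 40053.6354 ⇒ m₄ = 8010.72708
m₂² = 3080.25000
g2 = m₄/m₂² − 3 = 2.60067 − 3 ≈ -0.399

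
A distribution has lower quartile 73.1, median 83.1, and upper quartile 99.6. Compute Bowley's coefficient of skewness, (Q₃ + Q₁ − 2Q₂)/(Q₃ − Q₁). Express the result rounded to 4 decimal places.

0.2453

numerator: Q₃ + Q₁ − 2Q₂ = 99.6 + 73.1 − 2×83.1 = 6.5000
denominator: Q₃ − Q₁ = 99.6 − 73.1 = 26.5000
Bowley skewness = 6.5000 / 26.5000 ≈ 0.2453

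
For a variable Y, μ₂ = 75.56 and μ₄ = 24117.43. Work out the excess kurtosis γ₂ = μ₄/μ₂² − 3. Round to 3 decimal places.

μ₂² = 75.56² = 5709.31360
μ₄/μ₂² = 24117.43 / 5709.31360 = 4.22423
γ₂ = 4.22423 − 3 ≈ 1.224

1.224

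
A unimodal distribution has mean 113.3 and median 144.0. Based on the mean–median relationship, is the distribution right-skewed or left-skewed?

left-skewed

mean − median = 113.3 − 144.0 = -30.7
mean < median ⇒ the longer tail is on the left ⇒ left-skewed (negatively skewed).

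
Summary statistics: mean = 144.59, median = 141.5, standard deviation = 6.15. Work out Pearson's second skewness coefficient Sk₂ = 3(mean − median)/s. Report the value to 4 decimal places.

Sk₂ = 3(144.59 − 141.5) / 6.15 = 3 × 3.0900 / 6.15
    = 9.2700 / 6.15 ≈ 1.5073

1.5073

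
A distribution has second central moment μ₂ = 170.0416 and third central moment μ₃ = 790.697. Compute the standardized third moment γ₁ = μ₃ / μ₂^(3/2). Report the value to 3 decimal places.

σ = √μ₂ = √170.0416 = 13.04000
σ³ = μ₂^(3/2) = 2217.34246
γ₁ = μ₃/σ³ = 790.697 / 2217.34246 ≈ 0.357

0.357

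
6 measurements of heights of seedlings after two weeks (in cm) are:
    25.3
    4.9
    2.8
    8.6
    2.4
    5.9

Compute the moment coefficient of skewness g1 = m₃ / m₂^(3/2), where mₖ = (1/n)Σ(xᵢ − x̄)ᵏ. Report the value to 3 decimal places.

x̄ = (25.3 + 4.9 + 2.8 + 8.6 + 2.4 + 5.9) / 6 = 8.3167
deviations (xᵢ − x̄): 16.9833, -3.4167, -5.5167, 0.2833, -5.9167, -2.4167
Σ(xᵢ − x̄)² = 371.4683 ⇒ m₂ = 371.4683/6 = 61.91139
Σ(xᵢ − x̄)³ = 4469.5716 ⇒ m₃ = 4469.5716/6 = 744.92859
m₂^(3/2) = 61.91139^(1.5) = 487.14228
g1 = m₃ / m₂^(3/2) = 744.92859 / 487.14228 ≈ 1.529

1.529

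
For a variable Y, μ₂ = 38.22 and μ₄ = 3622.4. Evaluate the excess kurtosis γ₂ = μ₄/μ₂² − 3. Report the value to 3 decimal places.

μ₂² = 38.22² = 1460.76840
μ₄/μ₂² = 3622.4 / 1460.76840 = 2.47979
γ₂ = 2.47979 − 3 ≈ -0.520

-0.520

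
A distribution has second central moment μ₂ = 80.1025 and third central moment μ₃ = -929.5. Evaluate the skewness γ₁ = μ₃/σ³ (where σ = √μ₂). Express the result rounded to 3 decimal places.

-1.297

σ = √μ₂ = √80.1025 = 8.95000
σ³ = μ₂^(3/2) = 716.91738
γ₁ = μ₃/σ³ = -929.5 / 716.91738 ≈ -1.297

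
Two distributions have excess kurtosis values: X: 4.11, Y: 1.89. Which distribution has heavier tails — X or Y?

Higher excess kurtosis ⇒ heavier tails relative to the normal distribution.
4.11 vs 1.89: the larger is 4.11, so X has heavier tails.

X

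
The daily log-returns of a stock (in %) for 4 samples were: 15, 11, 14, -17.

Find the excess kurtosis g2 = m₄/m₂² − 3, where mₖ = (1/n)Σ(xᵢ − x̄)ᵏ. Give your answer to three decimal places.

-0.701

x̄ = 5.7500
Σ(xᵢ − x̄)² = 698.7500 ⇒ m₂ = 174.68750
Σ(xᵢ − x̄)⁴ = 280584.0781 ⇒ m₄ = 70146.01953
m₂² = 30515.72266
g2 = m₄/m₂² − 3 = 2.29868 − 3 ≈ -0.701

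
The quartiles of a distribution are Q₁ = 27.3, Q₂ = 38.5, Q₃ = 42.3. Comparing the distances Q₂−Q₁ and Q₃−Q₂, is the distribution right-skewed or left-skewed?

Q₂ − Q₁ = 11.2;  Q₃ − Q₂ = 3.8
Q₂ − Q₁ > Q₃ − Q₂ ⇒ the lower half is more spread out ⇒ left-skewed.

left-skewed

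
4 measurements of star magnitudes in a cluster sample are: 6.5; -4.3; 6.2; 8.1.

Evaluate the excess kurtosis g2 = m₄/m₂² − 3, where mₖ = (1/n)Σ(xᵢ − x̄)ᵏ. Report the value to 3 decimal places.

x̄ = 4.1250
Σ(xᵢ − x̄)² = 96.7275 ⇒ m₂ = 24.18188
Σ(xᵢ − x̄)⁴ = 5338.2639 ⇒ m₄ = 1334.56598
m₂² = 584.76308
g2 = m₄/m₂² − 3 = 2.28223 − 3 ≈ -0.718

-0.718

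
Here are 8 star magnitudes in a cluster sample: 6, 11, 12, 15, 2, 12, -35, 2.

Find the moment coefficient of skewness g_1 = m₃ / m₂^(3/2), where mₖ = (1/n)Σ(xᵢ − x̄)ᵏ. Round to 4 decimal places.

x̄ = (6 + 11 + 12 + 15 + 2 + 12 - 35 + 2) / 8 = 3.1250
deviations (xᵢ − x̄): 2.8750, 7.8750, 8.8750, 11.8750, -1.1250, 8.8750, -38.1250, -1.1250
Σ(xᵢ − x̄)² = 1824.8750 ⇒ m₂ = 1824.8750/8 = 228.10938
Σ(xᵢ − x̄)³ = -51833.3438 ⇒ m₃ = -51833.3438/8 = -6479.16797
m₂^(3/2) = 228.10938^(1.5) = 3445.20209
g_1 = m₃ / m₂^(3/2) = -6479.16797 / 3445.20209 ≈ -1.8806

-1.8806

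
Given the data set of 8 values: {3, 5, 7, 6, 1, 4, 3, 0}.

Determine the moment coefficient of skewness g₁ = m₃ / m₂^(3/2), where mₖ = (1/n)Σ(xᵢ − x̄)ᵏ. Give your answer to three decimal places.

x̄ = (3 + 5 + 7 + 6 + 1 + 4 + 3 + 0) / 8 = 3.6250
deviations (xᵢ − x̄): -0.6250, 1.3750, 3.3750, 2.3750, -2.6250, 0.3750, -0.6250, -3.6250
Σ(xᵢ − x̄)² = 39.8750 ⇒ m₂ = 39.8750/8 = 4.98438
Σ(xᵢ − x̄)³ = -11.7188 ⇒ m₃ = -11.7188/8 = -1.46484
m₂^(3/2) = 4.98438^(1.5) = 11.12797
g₁ = m₃ / m₂^(3/2) = -1.46484 / 11.12797 ≈ -0.132

-0.132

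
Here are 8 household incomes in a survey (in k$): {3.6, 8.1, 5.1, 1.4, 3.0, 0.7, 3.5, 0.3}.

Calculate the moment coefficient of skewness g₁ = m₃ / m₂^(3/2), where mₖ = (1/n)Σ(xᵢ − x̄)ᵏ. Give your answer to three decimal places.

0.703

x̄ = (3.6 + 8.1 + 5.1 + 1.4 + 3.0 + 0.7 + 3.5 + 0.3) / 8 = 3.2125
deviations (xᵢ − x̄): 0.3875, 4.8875, 1.8875, -1.8125, -0.2125, -2.5125, 0.2875, -2.9125
Σ(xᵢ − x̄)² = 45.8087 ⇒ m₂ = 45.8087/8 = 5.72609
Σ(xᵢ − x̄)³ = 77.0272 ⇒ m₃ = 77.0272/8 = 9.62839
m₂^(3/2) = 5.72609^(1.5) = 13.70212
g₁ = m₃ / m₂^(3/2) = 9.62839 / 13.70212 ≈ 0.703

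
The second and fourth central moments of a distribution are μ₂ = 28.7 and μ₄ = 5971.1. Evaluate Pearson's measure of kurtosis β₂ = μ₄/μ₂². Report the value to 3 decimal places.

7.249

μ₂² = 28.7² = 823.69000
μ₄/μ₂² = 5971.1 / 823.69000 = 7.24921
β₂ ≈ 7.249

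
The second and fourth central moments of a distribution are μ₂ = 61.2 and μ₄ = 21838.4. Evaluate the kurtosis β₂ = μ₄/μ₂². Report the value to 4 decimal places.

5.8307

μ₂² = 61.2² = 3745.44000
μ₄/μ₂² = 21838.4 / 3745.44000 = 5.83066
β₂ ≈ 5.8307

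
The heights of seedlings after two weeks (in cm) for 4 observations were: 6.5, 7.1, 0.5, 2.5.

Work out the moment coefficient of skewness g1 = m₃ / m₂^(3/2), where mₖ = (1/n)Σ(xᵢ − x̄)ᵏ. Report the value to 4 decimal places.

-0.1738

x̄ = (6.5 + 7.1 + 0.5 + 2.5) / 4 = 4.1500
deviations (xᵢ − x̄): 2.3500, 2.9500, -3.6500, -1.6500
Σ(xᵢ − x̄)² = 30.2700 ⇒ m₂ = 30.2700/4 = 7.56750
Σ(xᵢ − x̄)³ = -14.4690 ⇒ m₃ = -14.4690/4 = -3.61725
m₂^(3/2) = 7.56750^(1.5) = 20.81750
g1 = m₃ / m₂^(3/2) = -3.61725 / 20.81750 ≈ -0.1738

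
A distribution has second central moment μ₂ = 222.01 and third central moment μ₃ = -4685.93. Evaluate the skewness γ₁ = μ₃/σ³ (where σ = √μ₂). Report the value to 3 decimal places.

σ = √μ₂ = √222.01 = 14.90000
σ³ = μ₂^(3/2) = 3307.94900
γ₁ = μ₃/σ³ = -4685.93 / 3307.94900 ≈ -1.417

-1.417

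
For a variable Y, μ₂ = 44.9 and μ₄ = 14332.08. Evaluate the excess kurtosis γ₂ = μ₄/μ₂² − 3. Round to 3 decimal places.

μ₂² = 44.9² = 2016.01000
μ₄/μ₂² = 14332.08 / 2016.01000 = 7.10913
γ₂ = 7.10913 − 3 ≈ 4.109

4.109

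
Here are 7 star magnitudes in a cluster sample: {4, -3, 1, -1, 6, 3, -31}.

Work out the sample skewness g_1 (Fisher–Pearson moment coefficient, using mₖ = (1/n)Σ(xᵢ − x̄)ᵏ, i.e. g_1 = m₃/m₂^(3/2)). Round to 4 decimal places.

-1.8034

x̄ = (4 - 3 + 1 - 1 + 6 + 3 - 31) / 7 = -3.0000
deviations (xᵢ − x̄): 7.0000, 0.0000, 4.0000, 2.0000, 9.0000, 6.0000, -28.0000
Σ(xᵢ − x̄)² = 970.0000 ⇒ m₂ = 970.0000/7 = 138.57143
Σ(xᵢ − x̄)³ = -20592.0000 ⇒ m₃ = -20592.0000/7 = -2941.71429
m₂^(3/2) = 138.57143^(1.5) = 1631.21250
g_1 = m₃ / m₂^(3/2) = -2941.71429 / 1631.21250 ≈ -1.8034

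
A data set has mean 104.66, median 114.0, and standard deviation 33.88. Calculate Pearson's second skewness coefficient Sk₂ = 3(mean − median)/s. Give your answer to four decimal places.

Sk₂ = 3(104.66 − 114.0) / 33.88 = 3 × -9.3400 / 33.88
    = -28.0200 / 33.88 ≈ -0.8270

-0.8270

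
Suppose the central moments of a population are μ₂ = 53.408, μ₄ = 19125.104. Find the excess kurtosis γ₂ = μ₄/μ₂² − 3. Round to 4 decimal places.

μ₂² = 53.408² = 2852.41446
μ₄/μ₂² = 19125.104 / 2852.41446 = 6.70488
γ₂ = 6.70488 − 3 ≈ 3.7049

3.7049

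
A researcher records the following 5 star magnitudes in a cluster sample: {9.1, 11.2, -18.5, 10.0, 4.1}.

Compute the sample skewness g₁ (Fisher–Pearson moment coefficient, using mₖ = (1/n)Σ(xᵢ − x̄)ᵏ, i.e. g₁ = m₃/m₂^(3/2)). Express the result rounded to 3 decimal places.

x̄ = (9.1 + 11.2 - 18.5 + 10.0 + 4.1) / 5 = 3.1800
deviations (xᵢ − x̄): 5.9200, 8.0200, -21.6800, 6.8200, 0.9200
Σ(xᵢ − x̄)² = 616.7480 ⇒ m₂ = 616.7480/5 = 123.34960
Σ(xᵢ − x̄)³ = -9148.7681 ⇒ m₃ = -9148.7681/5 = -1829.75362
m₂^(3/2) = 123.34960^(1.5) = 1369.95600
g₁ = m₃ / m₂^(3/2) = -1829.75362 / 1369.95600 ≈ -1.336

-1.336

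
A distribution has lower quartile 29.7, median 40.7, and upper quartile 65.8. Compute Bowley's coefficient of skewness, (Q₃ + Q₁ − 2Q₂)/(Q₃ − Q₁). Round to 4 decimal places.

0.3906

numerator: Q₃ + Q₁ − 2Q₂ = 65.8 + 29.7 − 2×40.7 = 14.1000
denominator: Q₃ − Q₁ = 65.8 − 29.7 = 36.1000
Bowley skewness = 14.1000 / 36.1000 ≈ 0.3906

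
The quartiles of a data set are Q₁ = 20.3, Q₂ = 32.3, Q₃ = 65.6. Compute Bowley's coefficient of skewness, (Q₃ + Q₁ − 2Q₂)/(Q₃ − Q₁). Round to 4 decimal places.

numerator: Q₃ + Q₁ − 2Q₂ = 65.6 + 20.3 − 2×32.3 = 21.3000
denominator: Q₃ − Q₁ = 65.6 − 20.3 = 45.3000
Bowley skewness = 21.3000 / 45.3000 ≈ 0.4702

0.4702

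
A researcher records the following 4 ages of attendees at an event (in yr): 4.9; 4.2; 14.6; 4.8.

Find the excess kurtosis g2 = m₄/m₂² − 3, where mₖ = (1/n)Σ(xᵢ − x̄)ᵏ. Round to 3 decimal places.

-0.676

x̄ = 7.1250
Σ(xᵢ − x̄)² = 74.7875 ⇒ m₂ = 18.69687
Σ(xᵢ − x̄)⁴ = 3249.0137 ⇒ m₄ = 812.25341
m₂² = 349.57313
g2 = m₄/m₂² − 3 = 2.32356 − 3 ≈ -0.676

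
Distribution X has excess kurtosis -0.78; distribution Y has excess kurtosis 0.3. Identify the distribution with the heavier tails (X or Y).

Y

Higher excess kurtosis ⇒ heavier tails relative to the normal distribution.
-0.78 vs 0.3: the larger is 0.3, so Y has heavier tails. (Y is leptokurtic — heavier-than-normal tails; the other is platykurtic.)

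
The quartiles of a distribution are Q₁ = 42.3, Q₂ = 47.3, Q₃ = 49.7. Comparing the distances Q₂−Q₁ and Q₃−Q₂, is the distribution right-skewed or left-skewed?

left-skewed

Q₂ − Q₁ = 5.0;  Q₃ − Q₂ = 2.4
Q₂ − Q₁ > Q₃ − Q₂ ⇒ the lower half is more spread out ⇒ left-skewed.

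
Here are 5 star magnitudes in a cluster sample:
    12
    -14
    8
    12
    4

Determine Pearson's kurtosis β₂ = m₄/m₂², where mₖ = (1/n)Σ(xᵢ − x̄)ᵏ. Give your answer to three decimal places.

2.782

x̄ = 4.4000
Σ(xᵢ − x̄)² = 467.2000 ⇒ m₂ = 93.44000
Σ(xᵢ − x̄)⁴ = 121463.2960 ⇒ m₄ = 24292.65920
m₂² = 8731.03360
β₂ = m₄/m₂² = 24292.65920 / 8731.03360 ≈ 2.782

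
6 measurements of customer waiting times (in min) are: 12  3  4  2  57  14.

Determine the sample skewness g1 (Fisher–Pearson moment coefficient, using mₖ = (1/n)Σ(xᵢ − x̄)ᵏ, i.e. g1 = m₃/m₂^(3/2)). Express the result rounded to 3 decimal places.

x̄ = (12 + 3 + 4 + 2 + 57 + 14) / 6 = 15.3333
deviations (xᵢ − x̄): -3.3333, -12.3333, -11.3333, -13.3333, 41.6667, -1.3333
Σ(xᵢ − x̄)² = 2207.3333 ⇒ m₂ = 2207.3333/6 = 367.88889
Σ(xᵢ − x̄)³ = 66596.4444 ⇒ m₃ = 66596.4444/6 = 11099.40741
m₂^(3/2) = 367.88889^(1.5) = 7056.26702
g1 = m₃ / m₂^(3/2) = 11099.40741 / 7056.26702 ≈ 1.573

1.573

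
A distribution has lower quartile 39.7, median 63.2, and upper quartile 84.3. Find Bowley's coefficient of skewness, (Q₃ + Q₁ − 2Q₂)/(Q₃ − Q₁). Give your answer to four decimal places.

-0.0538

numerator: Q₃ + Q₁ − 2Q₂ = 84.3 + 39.7 − 2×63.2 = -2.4000
denominator: Q₃ − Q₁ = 84.3 − 39.7 = 44.6000
Bowley skewness = -2.4000 / 44.6000 ≈ -0.0538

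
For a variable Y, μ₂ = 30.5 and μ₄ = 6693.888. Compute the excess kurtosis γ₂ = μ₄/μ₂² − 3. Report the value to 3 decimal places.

μ₂² = 30.5² = 930.25000
μ₄/μ₂² = 6693.888 / 930.25000 = 7.19579
γ₂ = 7.19579 − 3 ≈ 4.196

4.196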